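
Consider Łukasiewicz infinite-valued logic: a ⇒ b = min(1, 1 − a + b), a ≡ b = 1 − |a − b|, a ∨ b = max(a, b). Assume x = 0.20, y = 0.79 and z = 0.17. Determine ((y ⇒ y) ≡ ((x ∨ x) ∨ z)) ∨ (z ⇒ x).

1.00

y ⇒ y = min(1, 1 − 0.79 + 0.79) = min(1, 1.00) = 1.00
x ∨ x = max(0.20, 0.20) = 0.20
(x ∨ x) ∨ z = max(0.20, 0.17) = 0.20
(y ⇒ y) ≡ ((x ∨ x) ∨ z) = 1 − |1.00 − 0.20| = 1 − 0.80 = 0.20
z ⇒ x = min(1, 1 − 0.17 + 0.20) = min(1, 1.03) = 1.00
((y ⇒ y) ≡ ((x ∨ x) ∨ z)) ∨ (z ⇒ x) = max(0.20, 1.00) = 1.00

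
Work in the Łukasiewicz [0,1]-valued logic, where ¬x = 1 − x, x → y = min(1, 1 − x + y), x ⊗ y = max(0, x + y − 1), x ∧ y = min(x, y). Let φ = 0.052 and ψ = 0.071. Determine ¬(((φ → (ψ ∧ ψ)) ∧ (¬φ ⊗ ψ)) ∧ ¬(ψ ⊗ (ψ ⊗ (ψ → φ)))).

ψ ∧ ψ = min(0.071, 0.071) = 0.071
φ → (ψ ∧ ψ) = min(1, 1 − 0.052 + 0.071) = min(1, 1.019) = 1.000
¬φ = 1 − 0.052 = 0.948
¬φ ⊗ ψ = max(0, 0.948 + 0.071 − 1) = max(0, 0.019) = 0.019
(φ → (ψ ∧ ψ)) ∧ (¬φ ⊗ ψ) = min(1.000, 0.019) = 0.019
ψ → φ = min(1, 1 − 0.071 + 0.052) = min(1, 0.981) = 0.981
ψ ⊗ (ψ → φ) = max(0, 0.071 + 0.981 − 1) = max(0, 0.052) = 0.052
ψ ⊗ (ψ ⊗ (ψ → φ)) = max(0, 0.071 + 0.052 − 1) = max(0, -0.877) = 0.000
¬(ψ ⊗ (ψ ⊗ (ψ → φ))) = 1 − 0.000 = 1.000
((φ → (ψ ∧ ψ)) ∧ (¬φ ⊗ ψ)) ∧ ¬(ψ ⊗ (ψ ⊗ (ψ → φ))) = min(0.019, 1.000) = 0.019
¬(((φ → (ψ ∧ ψ)) ∧ (¬φ ⊗ ψ)) ∧ ¬(ψ ⊗ (ψ ⊗ (ψ → φ)))) = 1 − 0.019 = 0.981

0.981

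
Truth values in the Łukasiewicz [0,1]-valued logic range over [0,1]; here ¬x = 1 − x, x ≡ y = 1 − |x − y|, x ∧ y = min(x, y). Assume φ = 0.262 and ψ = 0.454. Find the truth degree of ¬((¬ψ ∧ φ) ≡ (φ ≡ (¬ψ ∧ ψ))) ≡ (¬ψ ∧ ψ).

¬ψ = 1 − 0.454 = 0.546
¬ψ ∧ φ = min(0.546, 0.262) = 0.262
¬ψ ∧ ψ = min(0.546, 0.454) = 0.454
φ ≡ (¬ψ ∧ ψ) = 1 − |0.262 − 0.454| = 1 − 0.192 = 0.808
(¬ψ ∧ φ) ≡ (φ ≡ (¬ψ ∧ ψ)) = 1 − |0.262 − 0.808| = 1 − 0.546 = 0.454
¬((¬ψ ∧ φ) ≡ (φ ≡ (¬ψ ∧ ψ))) = 1 − 0.454 = 0.546
¬((¬ψ ∧ φ) ≡ (φ ≡ (¬ψ ∧ ψ))) ≡ (¬ψ ∧ ψ) = 1 − |0.546 − 0.454| = 1 − 0.092 = 0.908

0.908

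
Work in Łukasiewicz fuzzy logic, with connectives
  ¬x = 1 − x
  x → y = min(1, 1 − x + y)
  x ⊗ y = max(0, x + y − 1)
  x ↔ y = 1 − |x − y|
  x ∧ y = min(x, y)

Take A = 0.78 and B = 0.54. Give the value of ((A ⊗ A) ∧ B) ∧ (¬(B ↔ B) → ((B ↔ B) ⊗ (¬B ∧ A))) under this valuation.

0.54

A ⊗ A = max(0, 0.78 + 0.78 − 1) = max(0, 0.56) = 0.56
(A ⊗ A) ∧ B = min(0.56, 0.54) = 0.54
B ↔ B = 1 − |0.54 − 0.54| = 1 − 0.00 = 1.00
¬(B ↔ B) = 1 − 1.00 = 0.00
¬B = 1 − 0.54 = 0.46
¬B ∧ A = min(0.46, 0.78) = 0.46
(B ↔ B) ⊗ (¬B ∧ A) = max(0, 1.00 + 0.46 − 1) = max(0, 0.46) = 0.46
¬(B ↔ B) → ((B ↔ B) ⊗ (¬B ∧ A)) = min(1, 1 − 0.00 + 0.46) = min(1, 1.46) = 1.00
((A ⊗ A) ∧ B) ∧ (¬(B ↔ B) → ((B ↔ B) ⊗ (¬B ∧ A))) = min(0.54, 1.00) = 0.54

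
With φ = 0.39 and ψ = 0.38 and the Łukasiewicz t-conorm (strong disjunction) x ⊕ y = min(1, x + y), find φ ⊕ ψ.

φ ⊕ ψ = min(1, 0.39 + 0.38) = min(1, 0.77) = 0.77
For comparison, the Gödel t-conorm max(x, y) would give 0.39.

0.77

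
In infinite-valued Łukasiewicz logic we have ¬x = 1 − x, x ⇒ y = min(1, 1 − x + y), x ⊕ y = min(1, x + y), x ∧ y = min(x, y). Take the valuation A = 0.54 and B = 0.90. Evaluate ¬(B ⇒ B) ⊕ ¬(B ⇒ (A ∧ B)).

B ⇒ B = min(1, 1 − 0.90 + 0.90) = min(1, 1.00) = 1.00
¬(B ⇒ B) = 1 − 1.00 = 0.00
A ∧ B = min(0.54, 0.90) = 0.54
B ⇒ (A ∧ B) = min(1, 1 − 0.90 + 0.54) = min(1, 0.64) = 0.64
¬(B ⇒ (A ∧ B)) = 1 − 0.64 = 0.36
¬(B ⇒ B) ⊕ ¬(B ⇒ (A ∧ B)) = min(1, 0.00 + 0.36) = min(1, 0.36) = 0.36

0.36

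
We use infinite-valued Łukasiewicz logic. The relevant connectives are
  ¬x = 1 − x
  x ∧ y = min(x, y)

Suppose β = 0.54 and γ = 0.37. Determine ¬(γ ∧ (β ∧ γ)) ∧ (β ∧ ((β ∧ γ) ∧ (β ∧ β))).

0.37

β ∧ γ = min(0.54, 0.37) = 0.37
γ ∧ (β ∧ γ) = min(0.37, 0.37) = 0.37
¬(γ ∧ (β ∧ γ)) = 1 − 0.37 = 0.63
β ∧ β = min(0.54, 0.54) = 0.54
(β ∧ γ) ∧ (β ∧ β) = min(0.37, 0.54) = 0.37
β ∧ ((β ∧ γ) ∧ (β ∧ β)) = min(0.54, 0.37) = 0.37
¬(γ ∧ (β ∧ γ)) ∧ (β ∧ ((β ∧ γ) ∧ (β ∧ β))) = min(0.63, 0.37) = 0.37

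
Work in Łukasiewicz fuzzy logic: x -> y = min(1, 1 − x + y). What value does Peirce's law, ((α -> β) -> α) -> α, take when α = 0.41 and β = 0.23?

α -> β = min(1, 1 − 0.41 + 0.23) = min(1, 0.82) = 0.82
(α -> β) -> α = min(1, 1 − 0.82 + 0.41) = min(1, 0.59) = 0.59
((α -> β) -> α) -> α = min(1, 1 − 0.59 + 0.41) = min(1, 0.82) = 0.82
(The value 0.82 < 1 shows this instance is not satisfied; not a Ł∞-tautology in general.)

0.82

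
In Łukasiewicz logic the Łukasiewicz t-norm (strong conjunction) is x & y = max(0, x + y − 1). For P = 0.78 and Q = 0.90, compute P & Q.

0.68

P & Q = max(0, 0.78 + 0.90 − 1) = max(0, 0.68) = 0.68
For comparison, the Gödel (minimum) t-norm min(x, y) would give 0.78.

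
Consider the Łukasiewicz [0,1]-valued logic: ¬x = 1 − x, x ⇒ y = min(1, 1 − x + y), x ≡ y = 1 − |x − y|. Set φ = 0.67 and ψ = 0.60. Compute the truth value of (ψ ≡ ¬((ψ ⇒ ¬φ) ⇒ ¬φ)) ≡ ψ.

¬φ = 1 − 0.67 = 0.33
ψ ⇒ ¬φ = min(1, 1 − 0.60 + 0.33) = min(1, 0.73) = 0.73
(ψ ⇒ ¬φ) ⇒ ¬φ = min(1, 1 − 0.73 + 0.33) = min(1, 0.60) = 0.60
¬((ψ ⇒ ¬φ) ⇒ ¬φ) = 1 − 0.60 = 0.40
ψ ≡ ¬((ψ ⇒ ¬φ) ⇒ ¬φ) = 1 − |0.60 − 0.40| = 1 − 0.20 = 0.80
(ψ ≡ ¬((ψ ⇒ ¬φ) ⇒ ¬φ)) ≡ ψ = 1 − |0.80 − 0.60| = 1 − 0.20 = 0.80

0.80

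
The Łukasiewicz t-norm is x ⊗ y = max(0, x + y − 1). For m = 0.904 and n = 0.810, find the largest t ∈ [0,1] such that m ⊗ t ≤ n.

0.906

The residuum of the Łukasiewicz t-norm gives the supremum: min(1, 1 − 0.904 + 0.810).
1 − 0.904 + 0.810 = 0.906, so t = min(1, 0.906) = 0.906.
Check: 0.904 ⊗ 0.906 = max(0, 0.810) = 0.810 ≤ 0.810.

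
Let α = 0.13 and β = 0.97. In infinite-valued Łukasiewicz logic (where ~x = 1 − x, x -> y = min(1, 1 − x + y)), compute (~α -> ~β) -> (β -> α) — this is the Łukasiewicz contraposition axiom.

~α = 1 − 0.13 = 0.87
~β = 1 − 0.97 = 0.03
~α -> ~β = min(1, 1 − 0.87 + 0.03) = min(1, 0.16) = 0.16
β -> α = min(1, 1 − 0.97 + 0.13) = min(1, 0.16) = 0.16
(~α -> ~β) -> (β -> α) = min(1, 1 − 0.16 + 0.16) = min(1, 1.00) = 1.00
(As expected: an axiom of Ł∞, always 1.)

1.00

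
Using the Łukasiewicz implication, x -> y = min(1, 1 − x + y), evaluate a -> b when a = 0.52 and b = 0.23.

a -> b = min(1, 1 − 0.52 + 0.23) = min(1, 0.71) = 0.71
For comparison, the Gödel implication (1 if x ≤ y else y) would give 0.23.

0.71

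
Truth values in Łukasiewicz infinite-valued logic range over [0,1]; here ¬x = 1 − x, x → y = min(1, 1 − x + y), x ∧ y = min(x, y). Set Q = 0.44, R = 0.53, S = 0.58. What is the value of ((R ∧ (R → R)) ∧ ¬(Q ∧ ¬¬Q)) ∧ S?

R → R = min(1, 1 − 0.53 + 0.53) = min(1, 1.00) = 1.00
R ∧ (R → R) = min(0.53, 1.00) = 0.53
¬Q = 1 − 0.44 = 0.56
¬¬Q = 1 − 0.56 = 0.44
Q ∧ ¬¬Q = min(0.44, 0.44) = 0.44
¬(Q ∧ ¬¬Q) = 1 − 0.44 = 0.56
(R ∧ (R → R)) ∧ ¬(Q ∧ ¬¬Q) = min(0.53, 0.56) = 0.53
((R ∧ (R → R)) ∧ ¬(Q ∧ ¬¬Q)) ∧ S = min(0.53, 0.58) = 0.53

0.53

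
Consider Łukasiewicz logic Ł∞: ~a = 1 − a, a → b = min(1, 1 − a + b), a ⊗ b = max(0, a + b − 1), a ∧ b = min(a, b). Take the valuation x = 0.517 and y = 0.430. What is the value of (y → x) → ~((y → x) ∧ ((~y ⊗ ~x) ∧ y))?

y → x = min(1, 1 − 0.430 + 0.517) = min(1, 1.087) = 1.000
~y = 1 − 0.430 = 0.570
~x = 1 − 0.517 = 0.483
~y ⊗ ~x = max(0, 0.570 + 0.483 − 1) = max(0, 0.053) = 0.053
(~y ⊗ ~x) ∧ y = min(0.053, 0.430) = 0.053
(y → x) ∧ ((~y ⊗ ~x) ∧ y) = min(1.000, 0.053) = 0.053
~((y → x) ∧ ((~y ⊗ ~x) ∧ y)) = 1 − 0.053 = 0.947
(y → x) → ~((y → x) ∧ ((~y ⊗ ~x) ∧ y)) = min(1, 1 − 1.000 + 0.947) = min(1, 0.947) = 0.947

0.947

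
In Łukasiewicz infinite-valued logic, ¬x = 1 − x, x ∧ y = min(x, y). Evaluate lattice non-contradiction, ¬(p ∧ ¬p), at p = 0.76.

¬p = 1 − 0.76 = 0.24
p ∧ ¬p = min(0.76, 0.24) = 0.24
¬(p ∧ ¬p) = 1 − 0.24 = 0.76
(The value 0.76 < 1 shows this instance is not satisfied; not a Ł∞-tautology — its value is 1 − min(a, 1−a).)

0.76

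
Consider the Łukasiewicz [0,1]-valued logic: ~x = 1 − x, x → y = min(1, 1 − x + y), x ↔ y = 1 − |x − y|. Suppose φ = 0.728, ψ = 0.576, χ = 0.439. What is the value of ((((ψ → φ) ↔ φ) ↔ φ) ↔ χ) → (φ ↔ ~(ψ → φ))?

0.833

ψ → φ = min(1, 1 − 0.576 + 0.728) = min(1, 1.152) = 1.000
(ψ → φ) ↔ φ = 1 − |1.000 − 0.728| = 1 − 0.272 = 0.728
((ψ → φ) ↔ φ) ↔ φ = 1 − |0.728 − 0.728| = 1 − 0.000 = 1.000
(((ψ → φ) ↔ φ) ↔ φ) ↔ χ = 1 − |1.000 − 0.439| = 1 − 0.561 = 0.439
~(ψ → φ) = 1 − 1.000 = 0.000
φ ↔ ~(ψ → φ) = 1 − |0.728 − 0.000| = 1 − 0.728 = 0.272
((((ψ → φ) ↔ φ) ↔ φ) ↔ χ) → (φ ↔ ~(ψ → φ)) = min(1, 1 − 0.439 + 0.272) = min(1, 0.833) = 0.833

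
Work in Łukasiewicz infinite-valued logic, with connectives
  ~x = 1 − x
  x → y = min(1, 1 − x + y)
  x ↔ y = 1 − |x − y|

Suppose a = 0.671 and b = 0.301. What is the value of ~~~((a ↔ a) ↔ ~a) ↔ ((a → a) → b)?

a ↔ a = 1 − |0.671 − 0.671| = 1 − 0.000 = 1.000
~a = 1 − 0.671 = 0.329
(a ↔ a) ↔ ~a = 1 − |1.000 − 0.329| = 1 − 0.671 = 0.329
~((a ↔ a) ↔ ~a) = 1 − 0.329 = 0.671
~~((a ↔ a) ↔ ~a) = 1 − 0.671 = 0.329
~~~((a ↔ a) ↔ ~a) = 1 − 0.329 = 0.671
a → a = min(1, 1 − 0.671 + 0.671) = min(1, 1.000) = 1.000
(a → a) → b = min(1, 1 − 1.000 + 0.301) = min(1, 0.301) = 0.301
~~~((a ↔ a) ↔ ~a) ↔ ((a → a) → b) = 1 − |0.671 − 0.301| = 1 − 0.370 = 0.630

0.630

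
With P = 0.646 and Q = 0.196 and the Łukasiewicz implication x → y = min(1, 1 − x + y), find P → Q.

P → Q = min(1, 1 − 0.646 + 0.196) = min(1, 0.550) = 0.550
For comparison, the Gödel implication (1 if x ≤ y else y) would give 0.196.

0.550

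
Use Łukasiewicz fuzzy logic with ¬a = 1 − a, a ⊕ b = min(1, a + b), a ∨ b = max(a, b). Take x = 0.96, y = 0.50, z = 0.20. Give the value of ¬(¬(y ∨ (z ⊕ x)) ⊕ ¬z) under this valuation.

z ⊕ x = min(1, 0.20 + 0.96) = min(1, 1.16) = 1.00
y ∨ (z ⊕ x) = max(0.50, 1.00) = 1.00
¬(y ∨ (z ⊕ x)) = 1 − 1.00 = 0.00
¬z = 1 − 0.20 = 0.80
¬(y ∨ (z ⊕ x)) ⊕ ¬z = min(1, 0.00 + 0.80) = min(1, 0.80) = 0.80
¬(¬(y ∨ (z ⊕ x)) ⊕ ¬z) = 1 − 0.80 = 0.20

0.20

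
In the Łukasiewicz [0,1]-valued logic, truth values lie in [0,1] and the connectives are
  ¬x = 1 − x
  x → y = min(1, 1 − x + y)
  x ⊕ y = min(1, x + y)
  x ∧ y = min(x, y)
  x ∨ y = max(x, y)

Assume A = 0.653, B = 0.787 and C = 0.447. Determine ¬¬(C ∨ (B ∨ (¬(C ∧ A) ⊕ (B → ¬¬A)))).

1.000

C ∧ A = min(0.447, 0.653) = 0.447
¬(C ∧ A) = 1 − 0.447 = 0.553
¬A = 1 − 0.653 = 0.347
¬¬A = 1 − 0.347 = 0.653
B → ¬¬A = min(1, 1 − 0.787 + 0.653) = min(1, 0.866) = 0.866
¬(C ∧ A) ⊕ (B → ¬¬A) = min(1, 0.553 + 0.866) = min(1, 1.419) = 1.000
B ∨ (¬(C ∧ A) ⊕ (B → ¬¬A)) = max(0.787, 1.000) = 1.000
C ∨ (B ∨ (¬(C ∧ A) ⊕ (B → ¬¬A))) = max(0.447, 1.000) = 1.000
¬(C ∨ (B ∨ (¬(C ∧ A) ⊕ (B → ¬¬A)))) = 1 − 1.000 = 0.000
¬¬(C ∨ (B ∨ (¬(C ∧ A) ⊕ (B → ¬¬A)))) = 1 − 0.000 = 1.000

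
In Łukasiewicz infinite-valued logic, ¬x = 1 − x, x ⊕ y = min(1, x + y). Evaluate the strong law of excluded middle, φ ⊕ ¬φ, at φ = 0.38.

¬φ = 1 − 0.38 = 0.62
φ ⊕ ¬φ = min(1, 0.38 + 0.62) = min(1, 1.00) = 1.00
(As expected: always 1 in Ł∞ since a ⊕ (1−a) = 1.)

1.00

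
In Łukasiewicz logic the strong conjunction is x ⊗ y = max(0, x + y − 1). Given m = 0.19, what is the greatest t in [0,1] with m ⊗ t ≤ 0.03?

0.84

The residuum of the Łukasiewicz t-norm gives the supremum: min(1, 1 − 0.19 + 0.03).
1 − 0.19 + 0.03 = 0.84, so t = min(1, 0.84) = 0.84.
Check: 0.19 ⊗ 0.84 = max(0, 0.03) = 0.03 ≤ 0.03.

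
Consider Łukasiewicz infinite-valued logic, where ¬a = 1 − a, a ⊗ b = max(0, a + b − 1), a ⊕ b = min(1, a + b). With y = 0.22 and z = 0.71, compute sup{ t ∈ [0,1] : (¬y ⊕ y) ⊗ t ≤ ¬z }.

0.29

¬y = 1 − 0.22 = 0.78
¬y ⊕ y = min(1, 0.78 + 0.22) = min(1, 1.00) = 1.00
So the left factor is ¬y ⊕ y = 1.00.
¬z = 1 − 0.71 = 0.29
So the right-hand bound is ¬z = 0.29.
The residuum of the Łukasiewicz t-norm gives the supremum: min(1, 1 − 1.00 + 0.29).
1 − 1.00 + 0.29 = 0.29, so t = min(1, 0.29) = 0.29.
Check: 1.00 ⊗ 0.29 = max(0, 0.29) = 0.29 ≤ 0.29.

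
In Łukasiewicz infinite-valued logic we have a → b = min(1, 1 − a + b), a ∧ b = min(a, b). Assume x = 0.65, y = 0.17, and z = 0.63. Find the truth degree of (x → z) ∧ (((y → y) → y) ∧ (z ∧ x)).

x → z = min(1, 1 − 0.65 + 0.63) = min(1, 0.98) = 0.98
y → y = min(1, 1 − 0.17 + 0.17) = min(1, 1.00) = 1.00
(y → y) → y = min(1, 1 − 1.00 + 0.17) = min(1, 0.17) = 0.17
z ∧ x = min(0.63, 0.65) = 0.63
((y → y) → y) ∧ (z ∧ x) = min(0.17, 0.63) = 0.17
(x → z) ∧ (((y → y) → y) ∧ (z ∧ x)) = min(0.98, 0.17) = 0.17

0.17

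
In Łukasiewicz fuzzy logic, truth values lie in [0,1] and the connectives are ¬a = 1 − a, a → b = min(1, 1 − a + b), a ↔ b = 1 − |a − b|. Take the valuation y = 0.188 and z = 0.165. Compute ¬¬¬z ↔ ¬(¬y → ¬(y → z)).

0.954

¬z = 1 − 0.165 = 0.835
¬¬z = 1 − 0.835 = 0.165
¬¬¬z = 1 − 0.165 = 0.835
¬y = 1 − 0.188 = 0.812
y → z = min(1, 1 − 0.188 + 0.165) = min(1, 0.977) = 0.977
¬(y → z) = 1 − 0.977 = 0.023
¬y → ¬(y → z) = min(1, 1 − 0.812 + 0.023) = min(1, 0.211) = 0.211
¬(¬y → ¬(y → z)) = 1 − 0.211 = 0.789
¬¬¬z ↔ ¬(¬y → ¬(y → z)) = 1 − |0.835 − 0.789| = 1 − 0.046 = 0.954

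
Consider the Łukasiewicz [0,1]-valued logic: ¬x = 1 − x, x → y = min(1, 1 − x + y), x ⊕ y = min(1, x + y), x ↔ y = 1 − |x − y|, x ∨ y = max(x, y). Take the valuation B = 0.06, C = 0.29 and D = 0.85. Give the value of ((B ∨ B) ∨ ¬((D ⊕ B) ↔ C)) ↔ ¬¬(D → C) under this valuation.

B ∨ B = max(0.06, 0.06) = 0.06
D ⊕ B = min(1, 0.85 + 0.06) = min(1, 0.91) = 0.91
(D ⊕ B) ↔ C = 1 − |0.91 − 0.29| = 1 − 0.62 = 0.38
¬((D ⊕ B) ↔ C) = 1 − 0.38 = 0.62
(B ∨ B) ∨ ¬((D ⊕ B) ↔ C) = max(0.06, 0.62) = 0.62
D → C = min(1, 1 − 0.85 + 0.29) = min(1, 0.44) = 0.44
¬(D → C) = 1 − 0.44 = 0.56
¬¬(D → C) = 1 − 0.56 = 0.44
((B ∨ B) ∨ ¬((D ⊕ B) ↔ C)) ↔ ¬¬(D → C) = 1 − |0.62 − 0.44| = 1 − 0.18 = 0.82

0.82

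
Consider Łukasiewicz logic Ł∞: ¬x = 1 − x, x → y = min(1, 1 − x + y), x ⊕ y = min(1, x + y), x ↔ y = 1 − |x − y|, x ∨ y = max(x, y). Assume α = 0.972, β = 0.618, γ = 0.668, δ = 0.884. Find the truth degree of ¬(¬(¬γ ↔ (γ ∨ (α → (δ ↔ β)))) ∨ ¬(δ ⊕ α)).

0.570

¬γ = 1 − 0.668 = 0.332
δ ↔ β = 1 − |0.884 − 0.618| = 1 − 0.266 = 0.734
α → (δ ↔ β) = min(1, 1 − 0.972 + 0.734) = min(1, 0.762) = 0.762
γ ∨ (α → (δ ↔ β)) = max(0.668, 0.762) = 0.762
¬γ ↔ (γ ∨ (α → (δ ↔ β))) = 1 − |0.332 − 0.762| = 1 − 0.430 = 0.570
¬(¬γ ↔ (γ ∨ (α → (δ ↔ β)))) = 1 − 0.570 = 0.430
δ ⊕ α = min(1, 0.884 + 0.972) = min(1, 1.856) = 1.000
¬(δ ⊕ α) = 1 − 1.000 = 0.000
¬(¬γ ↔ (γ ∨ (α → (δ ↔ β)))) ∨ ¬(δ ⊕ α) = max(0.430, 0.000) = 0.430
¬(¬(¬γ ↔ (γ ∨ (α → (δ ↔ β)))) ∨ ¬(δ ⊕ α)) = 1 − 0.430 = 0.570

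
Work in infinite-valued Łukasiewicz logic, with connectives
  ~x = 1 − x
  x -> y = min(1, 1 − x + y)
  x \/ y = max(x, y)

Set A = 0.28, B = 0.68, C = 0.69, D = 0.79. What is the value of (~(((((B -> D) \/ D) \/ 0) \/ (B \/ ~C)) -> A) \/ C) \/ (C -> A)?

B -> D = min(1, 1 − 0.68 + 0.79) = min(1, 1.11) = 1.00
(B -> D) \/ D = max(1.00, 0.79) = 1.00
((B -> D) \/ D) \/ 0 = max(1.00, 0.00) = 1.00
~C = 1 − 0.69 = 0.31
B \/ ~C = max(0.68, 0.31) = 0.68
(((B -> D) \/ D) \/ 0) \/ (B \/ ~C) = max(1.00, 0.68) = 1.00
((((B -> D) \/ D) \/ 0) \/ (B \/ ~C)) -> A = min(1, 1 − 1.00 + 0.28) = min(1, 0.28) = 0.28
~(((((B -> D) \/ D) \/ 0) \/ (B \/ ~C)) -> A) = 1 − 0.28 = 0.72
~(((((B -> D) \/ D) \/ 0) \/ (B \/ ~C)) -> A) \/ C = max(0.72, 0.69) = 0.72
C -> A = min(1, 1 − 0.69 + 0.28) = min(1, 0.59) = 0.59
(~(((((B -> D) \/ D) \/ 0) \/ (B \/ ~C)) -> A) \/ C) \/ (C -> A) = max(0.72, 0.59) = 0.72

0.72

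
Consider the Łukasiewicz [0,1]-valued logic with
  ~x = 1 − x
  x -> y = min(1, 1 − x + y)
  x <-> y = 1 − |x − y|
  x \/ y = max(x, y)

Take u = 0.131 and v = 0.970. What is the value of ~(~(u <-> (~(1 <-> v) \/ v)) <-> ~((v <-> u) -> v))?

1 <-> v = 1 − |1.000 − 0.970| = 1 − 0.030 = 0.970
~(1 <-> v) = 1 − 0.970 = 0.030
~(1 <-> v) \/ v = max(0.030, 0.970) = 0.970
u <-> (~(1 <-> v) \/ v) = 1 − |0.131 − 0.970| = 1 − 0.839 = 0.161
~(u <-> (~(1 <-> v) \/ v)) = 1 − 0.161 = 0.839
v <-> u = 1 − |0.970 − 0.131| = 1 − 0.839 = 0.161
(v <-> u) -> v = min(1, 1 − 0.161 + 0.970) = min(1, 1.809) = 1.000
~((v <-> u) -> v) = 1 − 1.000 = 0.000
~(u <-> (~(1 <-> v) \/ v)) <-> ~((v <-> u) -> v) = 1 − |0.839 − 0.000| = 1 − 0.839 = 0.161
~(~(u <-> (~(1 <-> v) \/ v)) <-> ~((v <-> u) -> v)) = 1 − 0.161 = 0.839

0.839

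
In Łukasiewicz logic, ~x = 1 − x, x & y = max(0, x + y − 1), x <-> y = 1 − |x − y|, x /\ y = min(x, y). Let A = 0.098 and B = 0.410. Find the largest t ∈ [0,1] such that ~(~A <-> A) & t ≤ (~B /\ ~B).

~A = 1 − 0.098 = 0.902
~A <-> A = 1 − |0.902 − 0.098| = 1 − 0.804 = 0.196
~(~A <-> A) = 1 − 0.196 = 0.804
So the left factor is ~(~A <-> A) = 0.804.
~B = 1 − 0.410 = 0.590
~B /\ ~B = min(0.590, 0.590) = 0.590
So the right-hand bound is ~B /\ ~B = 0.590.
The residuum of the Łukasiewicz t-norm gives the supremum: min(1, 1 − 0.804 + 0.590).
1 − 0.804 + 0.590 = 0.786, so t = min(1, 0.786) = 0.786.
Check: 0.804 & 0.786 = max(0, 0.590) = 0.590 ≤ 0.590.

0.786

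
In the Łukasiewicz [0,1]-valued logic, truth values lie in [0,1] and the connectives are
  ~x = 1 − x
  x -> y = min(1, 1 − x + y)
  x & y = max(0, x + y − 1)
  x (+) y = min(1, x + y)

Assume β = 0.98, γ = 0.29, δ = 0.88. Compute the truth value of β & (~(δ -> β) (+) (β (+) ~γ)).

0.98

δ -> β = min(1, 1 − 0.88 + 0.98) = min(1, 1.10) = 1.00
~(δ -> β) = 1 − 1.00 = 0.00
~γ = 1 − 0.29 = 0.71
β (+) ~γ = min(1, 0.98 + 0.71) = min(1, 1.69) = 1.00
~(δ -> β) (+) (β (+) ~γ) = min(1, 0.00 + 1.00) = min(1, 1.00) = 1.00
β & (~(δ -> β) (+) (β (+) ~γ)) = max(0, 0.98 + 1.00 − 1) = max(0, 0.98) = 0.98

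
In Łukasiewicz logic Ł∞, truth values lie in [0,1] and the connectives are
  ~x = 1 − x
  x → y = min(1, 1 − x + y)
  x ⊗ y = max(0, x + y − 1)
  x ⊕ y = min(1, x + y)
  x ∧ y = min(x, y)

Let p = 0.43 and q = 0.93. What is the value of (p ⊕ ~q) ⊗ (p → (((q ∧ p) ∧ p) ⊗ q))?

0.43

~q = 1 − 0.93 = 0.07
p ⊕ ~q = min(1, 0.43 + 0.07) = min(1, 0.50) = 0.50
q ∧ p = min(0.93, 0.43) = 0.43
(q ∧ p) ∧ p = min(0.43, 0.43) = 0.43
((q ∧ p) ∧ p) ⊗ q = max(0, 0.43 + 0.93 − 1) = max(0, 0.36) = 0.36
p → (((q ∧ p) ∧ p) ⊗ q) = min(1, 1 − 0.43 + 0.36) = min(1, 0.93) = 0.93
(p ⊕ ~q) ⊗ (p → (((q ∧ p) ∧ p) ⊗ q)) = max(0, 0.50 + 0.93 − 1) = max(0, 0.43) = 0.43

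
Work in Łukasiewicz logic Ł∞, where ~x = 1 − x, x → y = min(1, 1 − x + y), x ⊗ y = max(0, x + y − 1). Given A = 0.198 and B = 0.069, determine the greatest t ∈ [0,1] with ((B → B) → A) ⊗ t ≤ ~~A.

B → B = min(1, 1 − 0.069 + 0.069) = min(1, 1.000) = 1.000
(B → B) → A = min(1, 1 − 1.000 + 0.198) = min(1, 0.198) = 0.198
So the left factor is (B → B) → A = 0.198.
~A = 1 − 0.198 = 0.802
~~A = 1 − 0.802 = 0.198
So the right-hand bound is ~~A = 0.198.
The residuum of the Łukasiewicz t-norm gives the supremum: min(1, 1 − 0.198 + 0.198).
1 − 0.198 + 0.198 = 1.000, so t = min(1, 1.000) = 1.000.
Check: 0.198 ⊗ 1.000 = max(0, 0.198) = 0.198 ≤ 0.198.

1.000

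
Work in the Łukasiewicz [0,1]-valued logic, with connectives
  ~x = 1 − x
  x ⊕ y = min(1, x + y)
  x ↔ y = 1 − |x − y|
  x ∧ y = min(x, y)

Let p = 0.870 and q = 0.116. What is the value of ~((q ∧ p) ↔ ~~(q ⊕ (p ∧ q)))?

q ∧ p = min(0.116, 0.870) = 0.116
p ∧ q = min(0.870, 0.116) = 0.116
q ⊕ (p ∧ q) = min(1, 0.116 + 0.116) = min(1, 0.232) = 0.232
~(q ⊕ (p ∧ q)) = 1 − 0.232 = 0.768
~~(q ⊕ (p ∧ q)) = 1 − 0.768 = 0.232
(q ∧ p) ↔ ~~(q ⊕ (p ∧ q)) = 1 − |0.116 − 0.232| = 1 − 0.116 = 0.884
~((q ∧ p) ↔ ~~(q ⊕ (p ∧ q))) = 1 − 0.884 = 0.116

0.116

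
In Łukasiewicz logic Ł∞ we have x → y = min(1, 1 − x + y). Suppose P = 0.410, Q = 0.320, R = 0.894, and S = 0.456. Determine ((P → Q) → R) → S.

0.472

P → Q = min(1, 1 − 0.410 + 0.320) = min(1, 0.910) = 0.910
(P → Q) → R = min(1, 1 − 0.910 + 0.894) = min(1, 0.984) = 0.984
((P → Q) → R) → S = min(1, 1 − 0.984 + 0.456) = min(1, 0.472) = 0.472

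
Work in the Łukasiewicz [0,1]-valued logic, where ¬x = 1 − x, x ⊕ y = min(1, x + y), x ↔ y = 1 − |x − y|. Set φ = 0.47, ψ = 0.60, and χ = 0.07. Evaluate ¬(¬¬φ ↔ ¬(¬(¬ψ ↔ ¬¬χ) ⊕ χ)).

¬φ = 1 − 0.47 = 0.53
¬¬φ = 1 − 0.53 = 0.47
¬ψ = 1 − 0.60 = 0.40
¬χ = 1 − 0.07 = 0.93
¬¬χ = 1 − 0.93 = 0.07
¬ψ ↔ ¬¬χ = 1 − |0.40 − 0.07| = 1 − 0.33 = 0.67
¬(¬ψ ↔ ¬¬χ) = 1 − 0.67 = 0.33
¬(¬ψ ↔ ¬¬χ) ⊕ χ = min(1, 0.33 + 0.07) = min(1, 0.40) = 0.40
¬(¬(¬ψ ↔ ¬¬χ) ⊕ χ) = 1 − 0.40 = 0.60
¬¬φ ↔ ¬(¬(¬ψ ↔ ¬¬χ) ⊕ χ) = 1 − |0.47 − 0.60| = 1 − 0.13 = 0.87
¬(¬¬φ ↔ ¬(¬(¬ψ ↔ ¬¬χ) ⊕ χ)) = 1 − 0.87 = 0.13

0.13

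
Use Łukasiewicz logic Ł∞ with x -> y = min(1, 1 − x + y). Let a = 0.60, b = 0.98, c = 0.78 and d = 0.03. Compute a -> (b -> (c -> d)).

0.67

c -> d = min(1, 1 − 0.78 + 0.03) = min(1, 0.25) = 0.25
b -> (c -> d) = min(1, 1 − 0.98 + 0.25) = min(1, 0.27) = 0.27
a -> (b -> (c -> d)) = min(1, 1 − 0.60 + 0.27) = min(1, 0.67) = 0.67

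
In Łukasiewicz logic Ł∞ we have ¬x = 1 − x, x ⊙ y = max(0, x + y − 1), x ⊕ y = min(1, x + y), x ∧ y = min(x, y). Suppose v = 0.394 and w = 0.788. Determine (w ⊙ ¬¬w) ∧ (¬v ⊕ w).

¬w = 1 − 0.788 = 0.212
¬¬w = 1 − 0.212 = 0.788
w ⊙ ¬¬w = max(0, 0.788 + 0.788 − 1) = max(0, 0.576) = 0.576
¬v = 1 − 0.394 = 0.606
¬v ⊕ w = min(1, 0.606 + 0.788) = min(1, 1.394) = 1.000
(w ⊙ ¬¬w) ∧ (¬v ⊕ w) = min(0.576, 1.000) = 0.576

0.576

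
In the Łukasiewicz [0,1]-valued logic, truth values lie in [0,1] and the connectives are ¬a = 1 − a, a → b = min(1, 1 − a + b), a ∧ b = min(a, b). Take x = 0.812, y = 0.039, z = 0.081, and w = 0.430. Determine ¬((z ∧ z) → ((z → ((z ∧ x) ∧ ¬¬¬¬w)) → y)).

0.042

z ∧ z = min(0.081, 0.081) = 0.081
z ∧ x = min(0.081, 0.812) = 0.081
¬w = 1 − 0.430 = 0.570
¬¬w = 1 − 0.570 = 0.430
¬¬¬w = 1 − 0.430 = 0.570
¬¬¬¬w = 1 − 0.570 = 0.430
(z ∧ x) ∧ ¬¬¬¬w = min(0.081, 0.430) = 0.081
z → ((z ∧ x) ∧ ¬¬¬¬w) = min(1, 1 − 0.081 + 0.081) = min(1, 1.000) = 1.000
(z → ((z ∧ x) ∧ ¬¬¬¬w)) → y = min(1, 1 − 1.000 + 0.039) = min(1, 0.039) = 0.039
(z ∧ z) → ((z → ((z ∧ x) ∧ ¬¬¬¬w)) → y) = min(1, 1 − 0.081 + 0.039) = min(1, 0.958) = 0.958
¬((z ∧ z) → ((z → ((z ∧ x) ∧ ¬¬¬¬w)) → y)) = 1 − 0.958 = 0.042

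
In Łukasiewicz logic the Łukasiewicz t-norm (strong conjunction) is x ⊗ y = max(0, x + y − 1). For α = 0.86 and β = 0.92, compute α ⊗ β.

α ⊗ β = max(0, 0.86 + 0.92 − 1) = max(0, 0.78) = 0.78
For comparison, the Gödel (minimum) t-norm min(x, y) would give 0.86.

0.78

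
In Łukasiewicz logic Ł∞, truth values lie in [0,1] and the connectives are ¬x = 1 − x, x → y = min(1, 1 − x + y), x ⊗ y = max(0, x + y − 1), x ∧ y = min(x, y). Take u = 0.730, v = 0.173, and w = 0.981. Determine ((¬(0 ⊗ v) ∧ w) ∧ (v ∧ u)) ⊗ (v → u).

0.173

0 ⊗ v = max(0, 0.000 + 0.173 − 1) = max(0, -0.827) = 0.000
¬(0 ⊗ v) = 1 − 0.000 = 1.000
¬(0 ⊗ v) ∧ w = min(1.000, 0.981) = 0.981
v ∧ u = min(0.173, 0.730) = 0.173
(¬(0 ⊗ v) ∧ w) ∧ (v ∧ u) = min(0.981, 0.173) = 0.173
v → u = min(1, 1 − 0.173 + 0.730) = min(1, 1.557) = 1.000
((¬(0 ⊗ v) ∧ w) ∧ (v ∧ u)) ⊗ (v → u) = max(0, 0.173 + 1.000 − 1) = max(0, 0.173) = 0.173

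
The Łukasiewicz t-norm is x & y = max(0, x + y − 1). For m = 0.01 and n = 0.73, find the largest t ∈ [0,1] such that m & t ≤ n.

The residuum of the Łukasiewicz t-norm gives the supremum: min(1, 1 − 0.01 + 0.73).
1 − 0.01 + 0.73 = 1.72, so t = min(1, 1.72) = 1.00.
Check: 0.01 & 1.00 = max(0, 0.01) = 0.01 ≤ 0.73.

1.00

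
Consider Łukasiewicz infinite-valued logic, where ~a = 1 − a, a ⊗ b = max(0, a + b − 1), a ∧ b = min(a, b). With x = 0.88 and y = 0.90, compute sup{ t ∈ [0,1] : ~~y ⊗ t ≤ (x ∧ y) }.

~y = 1 − 0.90 = 0.10
~~y = 1 − 0.10 = 0.90
So the left factor is ~~y = 0.90.
x ∧ y = min(0.88, 0.90) = 0.88
So the right-hand bound is x ∧ y = 0.88.
The residuum of the Łukasiewicz t-norm gives the supremum: min(1, 1 − 0.90 + 0.88).
1 − 0.90 + 0.88 = 0.98, so t = min(1, 0.98) = 0.98.
Check: 0.90 ⊗ 0.98 = max(0, 0.88) = 0.88 ≤ 0.88.

0.98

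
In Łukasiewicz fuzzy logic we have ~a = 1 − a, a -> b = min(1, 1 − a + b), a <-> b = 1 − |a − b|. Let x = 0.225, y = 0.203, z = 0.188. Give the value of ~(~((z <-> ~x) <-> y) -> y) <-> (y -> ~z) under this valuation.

0.007

~x = 1 − 0.225 = 0.775
z <-> ~x = 1 − |0.188 − 0.775| = 1 − 0.587 = 0.413
(z <-> ~x) <-> y = 1 − |0.413 − 0.203| = 1 − 0.210 = 0.790
~((z <-> ~x) <-> y) = 1 − 0.790 = 0.210
~((z <-> ~x) <-> y) -> y = min(1, 1 − 0.210 + 0.203) = min(1, 0.993) = 0.993
~(~((z <-> ~x) <-> y) -> y) = 1 − 0.993 = 0.007
~z = 1 − 0.188 = 0.812
y -> ~z = min(1, 1 − 0.203 + 0.812) = min(1, 1.609) = 1.000
~(~((z <-> ~x) <-> y) -> y) <-> (y -> ~z) = 1 − |0.007 − 1.000| = 1 − 0.993 = 0.007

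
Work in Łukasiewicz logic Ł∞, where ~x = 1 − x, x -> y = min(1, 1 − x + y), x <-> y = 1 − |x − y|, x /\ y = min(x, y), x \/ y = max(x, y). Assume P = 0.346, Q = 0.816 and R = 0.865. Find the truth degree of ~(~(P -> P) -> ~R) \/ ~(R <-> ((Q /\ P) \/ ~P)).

P -> P = min(1, 1 − 0.346 + 0.346) = min(1, 1.000) = 1.000
~(P -> P) = 1 − 1.000 = 0.000
~R = 1 − 0.865 = 0.135
~(P -> P) -> ~R = min(1, 1 − 0.000 + 0.135) = min(1, 1.135) = 1.000
~(~(P -> P) -> ~R) = 1 − 1.000 = 0.000
Q /\ P = min(0.816, 0.346) = 0.346
~P = 1 − 0.346 = 0.654
(Q /\ P) \/ ~P = max(0.346, 0.654) = 0.654
R <-> ((Q /\ P) \/ ~P) = 1 − |0.865 − 0.654| = 1 − 0.211 = 0.789
~(R <-> ((Q /\ P) \/ ~P)) = 1 − 0.789 = 0.211
~(~(P -> P) -> ~R) \/ ~(R <-> ((Q /\ P) \/ ~P)) = max(0.000, 0.211) = 0.211

0.211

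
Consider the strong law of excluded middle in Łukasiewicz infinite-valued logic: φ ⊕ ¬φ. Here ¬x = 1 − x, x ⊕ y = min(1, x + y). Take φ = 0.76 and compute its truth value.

1.00

¬φ = 1 − 0.76 = 0.24
φ ⊕ ¬φ = min(1, 0.76 + 0.24) = min(1, 1.00) = 1.00
(As expected: always 1 in Ł∞ since a ⊕ (1−a) = 1.)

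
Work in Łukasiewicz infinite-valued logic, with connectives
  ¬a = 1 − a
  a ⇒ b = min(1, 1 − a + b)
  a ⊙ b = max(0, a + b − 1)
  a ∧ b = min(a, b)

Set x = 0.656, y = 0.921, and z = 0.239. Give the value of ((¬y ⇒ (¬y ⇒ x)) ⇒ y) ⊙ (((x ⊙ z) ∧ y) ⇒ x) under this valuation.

0.921

¬y = 1 − 0.921 = 0.079
¬y ⇒ x = min(1, 1 − 0.079 + 0.656) = min(1, 1.577) = 1.000
¬y ⇒ (¬y ⇒ x) = min(1, 1 − 0.079 + 1.000) = min(1, 1.921) = 1.000
(¬y ⇒ (¬y ⇒ x)) ⇒ y = min(1, 1 − 1.000 + 0.921) = min(1, 0.921) = 0.921
x ⊙ z = max(0, 0.656 + 0.239 − 1) = max(0, -0.105) = 0.000
(x ⊙ z) ∧ y = min(0.000, 0.921) = 0.000
((x ⊙ z) ∧ y) ⇒ x = min(1, 1 − 0.000 + 0.656) = min(1, 1.656) = 1.000
((¬y ⇒ (¬y ⇒ x)) ⇒ y) ⊙ (((x ⊙ z) ∧ y) ⇒ x) = max(0, 0.921 + 1.000 − 1) = max(0, 0.921) = 0.921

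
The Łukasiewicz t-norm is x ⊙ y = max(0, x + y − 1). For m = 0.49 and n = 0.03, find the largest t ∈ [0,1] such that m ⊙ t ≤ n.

0.54

The residuum of the Łukasiewicz t-norm gives the supremum: min(1, 1 − 0.49 + 0.03).
1 − 0.49 + 0.03 = 0.54, so t = min(1, 0.54) = 0.54.
Check: 0.49 ⊙ 0.54 = max(0, 0.03) = 0.03 ≤ 0.03.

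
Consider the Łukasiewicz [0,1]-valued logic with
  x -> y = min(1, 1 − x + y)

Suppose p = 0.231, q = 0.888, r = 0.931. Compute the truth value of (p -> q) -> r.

p -> q = min(1, 1 − 0.231 + 0.888) = min(1, 1.657) = 1.000
(p -> q) -> r = min(1, 1 − 1.000 + 0.931) = min(1, 0.931) = 0.931

0.931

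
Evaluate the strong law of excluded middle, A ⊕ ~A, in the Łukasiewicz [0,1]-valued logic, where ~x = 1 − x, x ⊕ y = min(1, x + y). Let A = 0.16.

~A = 1 − 0.16 = 0.84
A ⊕ ~A = min(1, 0.16 + 0.84) = min(1, 1.00) = 1.00
(As expected: always 1 in Ł∞ since a ⊕ (1−a) = 1.)

1.00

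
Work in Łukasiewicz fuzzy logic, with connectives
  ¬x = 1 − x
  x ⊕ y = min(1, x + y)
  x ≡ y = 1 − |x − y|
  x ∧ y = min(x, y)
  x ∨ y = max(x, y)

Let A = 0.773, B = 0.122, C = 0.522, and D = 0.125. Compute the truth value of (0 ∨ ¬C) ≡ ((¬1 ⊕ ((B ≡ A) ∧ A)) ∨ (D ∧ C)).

¬C = 1 − 0.522 = 0.478
0 ∨ ¬C = max(0.000, 0.478) = 0.478
¬1 = 1 − 1.000 = 0.000
B ≡ A = 1 − |0.122 − 0.773| = 1 − 0.651 = 0.349
(B ≡ A) ∧ A = min(0.349, 0.773) = 0.349
¬1 ⊕ ((B ≡ A) ∧ A) = min(1, 0.000 + 0.349) = min(1, 0.349) = 0.349
D ∧ C = min(0.125, 0.522) = 0.125
(¬1 ⊕ ((B ≡ A) ∧ A)) ∨ (D ∧ C) = max(0.349, 0.125) = 0.349
(0 ∨ ¬C) ≡ ((¬1 ⊕ ((B ≡ A) ∧ A)) ∨ (D ∧ C)) = 1 − |0.478 − 0.349| = 1 − 0.129 = 0.871

0.871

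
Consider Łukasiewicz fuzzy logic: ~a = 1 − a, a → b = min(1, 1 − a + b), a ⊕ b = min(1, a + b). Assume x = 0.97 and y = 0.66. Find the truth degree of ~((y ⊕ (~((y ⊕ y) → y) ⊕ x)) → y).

y ⊕ y = min(1, 0.66 + 0.66) = min(1, 1.32) = 1.00
(y ⊕ y) → y = min(1, 1 − 1.00 + 0.66) = min(1, 0.66) = 0.66
~((y ⊕ y) → y) = 1 − 0.66 = 0.34
~((y ⊕ y) → y) ⊕ x = min(1, 0.34 + 0.97) = min(1, 1.31) = 1.00
y ⊕ (~((y ⊕ y) → y) ⊕ x) = min(1, 0.66 + 1.00) = min(1, 1.66) = 1.00
(y ⊕ (~((y ⊕ y) → y) ⊕ x)) → y = min(1, 1 − 1.00 + 0.66) = min(1, 0.66) = 0.66
~((y ⊕ (~((y ⊕ y) → y) ⊕ x)) → y) = 1 − 0.66 = 0.34

0.34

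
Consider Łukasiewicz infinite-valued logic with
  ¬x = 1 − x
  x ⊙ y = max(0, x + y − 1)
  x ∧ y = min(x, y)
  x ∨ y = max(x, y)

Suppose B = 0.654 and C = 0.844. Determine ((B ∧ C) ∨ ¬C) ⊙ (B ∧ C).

B ∧ C = min(0.654, 0.844) = 0.654
¬C = 1 − 0.844 = 0.156
(B ∧ C) ∨ ¬C = max(0.654, 0.156) = 0.654
((B ∧ C) ∨ ¬C) ⊙ (B ∧ C) = max(0, 0.654 + 0.654 − 1) = max(0, 0.308) = 0.308

0.308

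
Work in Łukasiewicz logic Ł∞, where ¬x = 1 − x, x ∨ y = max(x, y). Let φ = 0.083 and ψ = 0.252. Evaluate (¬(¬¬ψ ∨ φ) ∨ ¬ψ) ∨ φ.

¬ψ = 1 − 0.252 = 0.748
¬¬ψ = 1 − 0.748 = 0.252
¬¬ψ ∨ φ = max(0.252, 0.083) = 0.252
¬(¬¬ψ ∨ φ) = 1 − 0.252 = 0.748
¬(¬¬ψ ∨ φ) ∨ ¬ψ = max(0.748, 0.748) = 0.748
(¬(¬¬ψ ∨ φ) ∨ ¬ψ) ∨ φ = max(0.748, 0.083) = 0.748

0.748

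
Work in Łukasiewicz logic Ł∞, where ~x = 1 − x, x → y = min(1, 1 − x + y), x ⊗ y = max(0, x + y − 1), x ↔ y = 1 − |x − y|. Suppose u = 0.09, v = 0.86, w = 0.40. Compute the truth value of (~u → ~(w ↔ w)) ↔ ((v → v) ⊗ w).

0.69

~u = 1 − 0.09 = 0.91
w ↔ w = 1 − |0.40 − 0.40| = 1 − 0.00 = 1.00
~(w ↔ w) = 1 − 1.00 = 0.00
~u → ~(w ↔ w) = min(1, 1 − 0.91 + 0.00) = min(1, 0.09) = 0.09
v → v = min(1, 1 − 0.86 + 0.86) = min(1, 1.00) = 1.00
(v → v) ⊗ w = max(0, 1.00 + 0.40 − 1) = max(0, 0.40) = 0.40
(~u → ~(w ↔ w)) ↔ ((v → v) ⊗ w) = 1 − |0.09 − 0.40| = 1 − 0.31 = 0.69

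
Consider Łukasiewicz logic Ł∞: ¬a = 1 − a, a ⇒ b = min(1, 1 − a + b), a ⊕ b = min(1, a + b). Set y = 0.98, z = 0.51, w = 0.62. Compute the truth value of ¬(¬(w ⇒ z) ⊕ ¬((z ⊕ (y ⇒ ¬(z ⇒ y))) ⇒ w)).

w ⇒ z = min(1, 1 − 0.62 + 0.51) = min(1, 0.89) = 0.89
¬(w ⇒ z) = 1 − 0.89 = 0.11
z ⇒ y = min(1, 1 − 0.51 + 0.98) = min(1, 1.47) = 1.00
¬(z ⇒ y) = 1 − 1.00 = 0.00
y ⇒ ¬(z ⇒ y) = min(1, 1 − 0.98 + 0.00) = min(1, 0.02) = 0.02
z ⊕ (y ⇒ ¬(z ⇒ y)) = min(1, 0.51 + 0.02) = min(1, 0.53) = 0.53
(z ⊕ (y ⇒ ¬(z ⇒ y))) ⇒ w = min(1, 1 − 0.53 + 0.62) = min(1, 1.09) = 1.00
¬((z ⊕ (y ⇒ ¬(z ⇒ y))) ⇒ w) = 1 − 1.00 = 0.00
¬(w ⇒ z) ⊕ ¬((z ⊕ (y ⇒ ¬(z ⇒ y))) ⇒ w) = min(1, 0.11 + 0.00) = min(1, 0.11) = 0.11
¬(¬(w ⇒ z) ⊕ ¬((z ⊕ (y ⇒ ¬(z ⇒ y))) ⇒ w)) = 1 − 0.11 = 0.89

0.89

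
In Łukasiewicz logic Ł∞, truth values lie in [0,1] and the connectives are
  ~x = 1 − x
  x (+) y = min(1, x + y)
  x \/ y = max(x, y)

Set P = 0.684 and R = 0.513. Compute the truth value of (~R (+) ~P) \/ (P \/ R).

0.803

~R = 1 − 0.513 = 0.487
~P = 1 − 0.684 = 0.316
~R (+) ~P = min(1, 0.487 + 0.316) = min(1, 0.803) = 0.803
P \/ R = max(0.684, 0.513) = 0.684
(~R (+) ~P) \/ (P \/ R) = max(0.803, 0.684) = 0.803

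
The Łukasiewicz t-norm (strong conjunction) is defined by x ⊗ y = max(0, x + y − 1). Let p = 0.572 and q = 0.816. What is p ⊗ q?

0.388

p ⊗ q = max(0, 0.572 + 0.816 − 1) = max(0, 0.388) = 0.388
For comparison, the Gödel (minimum) t-norm min(x, y) would give 0.572.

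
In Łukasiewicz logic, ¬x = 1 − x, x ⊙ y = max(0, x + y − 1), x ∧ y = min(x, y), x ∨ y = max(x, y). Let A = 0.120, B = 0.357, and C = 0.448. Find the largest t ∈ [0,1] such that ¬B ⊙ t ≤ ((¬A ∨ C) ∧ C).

0.805

¬B = 1 − 0.357 = 0.643
So the left factor is ¬B = 0.643.
¬A = 1 − 0.120 = 0.880
¬A ∨ C = max(0.880, 0.448) = 0.880
(¬A ∨ C) ∧ C = min(0.880, 0.448) = 0.448
So the right-hand bound is (¬A ∨ C) ∧ C = 0.448.
The residuum of the Łukasiewicz t-norm gives the supremum: min(1, 1 − 0.643 + 0.448).
1 − 0.643 + 0.448 = 0.805, so t = min(1, 0.805) = 0.805.
Check: 0.643 ⊙ 0.805 = max(0, 0.448) = 0.448 ≤ 0.448.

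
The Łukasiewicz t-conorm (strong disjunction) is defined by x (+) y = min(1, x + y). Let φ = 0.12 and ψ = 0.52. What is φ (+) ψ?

0.64

φ (+) ψ = min(1, 0.12 + 0.52) = min(1, 0.64) = 0.64
For comparison, the Gödel t-conorm max(x, y) would give 0.52.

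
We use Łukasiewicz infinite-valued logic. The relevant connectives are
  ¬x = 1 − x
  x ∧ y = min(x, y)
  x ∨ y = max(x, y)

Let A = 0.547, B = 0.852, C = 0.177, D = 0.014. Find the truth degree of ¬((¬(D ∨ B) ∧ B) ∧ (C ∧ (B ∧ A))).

0.852

D ∨ B = max(0.014, 0.852) = 0.852
¬(D ∨ B) = 1 − 0.852 = 0.148
¬(D ∨ B) ∧ B = min(0.148, 0.852) = 0.148
B ∧ A = min(0.852, 0.547) = 0.547
C ∧ (B ∧ A) = min(0.177, 0.547) = 0.177
(¬(D ∨ B) ∧ B) ∧ (C ∧ (B ∧ A)) = min(0.148, 0.177) = 0.148
¬((¬(D ∨ B) ∧ B) ∧ (C ∧ (B ∧ A))) = 1 − 0.148 = 0.852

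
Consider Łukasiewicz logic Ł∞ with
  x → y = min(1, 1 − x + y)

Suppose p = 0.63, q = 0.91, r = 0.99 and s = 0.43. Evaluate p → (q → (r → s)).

0.90

r → s = min(1, 1 − 0.99 + 0.43) = min(1, 0.44) = 0.44
q → (r → s) = min(1, 1 − 0.91 + 0.44) = min(1, 0.53) = 0.53
p → (q → (r → s)) = min(1, 1 − 0.63 + 0.53) = min(1, 0.90) = 0.90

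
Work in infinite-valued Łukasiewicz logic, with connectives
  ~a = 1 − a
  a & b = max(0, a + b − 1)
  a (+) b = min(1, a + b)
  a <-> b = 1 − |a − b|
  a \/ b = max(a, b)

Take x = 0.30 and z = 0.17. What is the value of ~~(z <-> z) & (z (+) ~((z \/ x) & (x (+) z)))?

1.00

z <-> z = 1 − |0.17 − 0.17| = 1 − 0.00 = 1.00
~(z <-> z) = 1 − 1.00 = 0.00
~~(z <-> z) = 1 − 0.00 = 1.00
z \/ x = max(0.17, 0.30) = 0.30
x (+) z = min(1, 0.30 + 0.17) = min(1, 0.47) = 0.47
(z \/ x) & (x (+) z) = max(0, 0.30 + 0.47 − 1) = max(0, -0.23) = 0.00
~((z \/ x) & (x (+) z)) = 1 − 0.00 = 1.00
z (+) ~((z \/ x) & (x (+) z)) = min(1, 0.17 + 1.00) = min(1, 1.17) = 1.00
~~(z <-> z) & (z (+) ~((z \/ x) & (x (+) z))) = max(0, 1.00 + 1.00 − 1) = max(0, 1.00) = 1.00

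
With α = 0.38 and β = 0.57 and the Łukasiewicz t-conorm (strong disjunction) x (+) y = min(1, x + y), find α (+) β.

0.95

α (+) β = min(1, 0.38 + 0.57) = min(1, 0.95) = 0.95
For comparison, the Gödel t-conorm max(x, y) would give 0.57.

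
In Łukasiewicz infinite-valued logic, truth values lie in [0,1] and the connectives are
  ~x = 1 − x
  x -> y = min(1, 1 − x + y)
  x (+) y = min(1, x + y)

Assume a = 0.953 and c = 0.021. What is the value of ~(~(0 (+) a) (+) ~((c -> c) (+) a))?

0 (+) a = min(1, 0.000 + 0.953) = min(1, 0.953) = 0.953
~(0 (+) a) = 1 − 0.953 = 0.047
c -> c = min(1, 1 − 0.021 + 0.021) = min(1, 1.000) = 1.000
(c -> c) (+) a = min(1, 1.000 + 0.953) = min(1, 1.953) = 1.000
~((c -> c) (+) a) = 1 − 1.000 = 0.000
~(0 (+) a) (+) ~((c -> c) (+) a) = min(1, 0.047 + 0.000) = min(1, 0.047) = 0.047
~(~(0 (+) a) (+) ~((c -> c) (+) a)) = 1 − 0.047 = 0.953

0.953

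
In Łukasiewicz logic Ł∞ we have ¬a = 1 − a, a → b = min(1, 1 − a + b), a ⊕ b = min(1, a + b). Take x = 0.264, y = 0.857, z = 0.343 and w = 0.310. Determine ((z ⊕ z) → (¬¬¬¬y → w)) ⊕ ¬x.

1.000

z ⊕ z = min(1, 0.343 + 0.343) = min(1, 0.686) = 0.686
¬y = 1 − 0.857 = 0.143
¬¬y = 1 − 0.143 = 0.857
¬¬¬y = 1 − 0.857 = 0.143
¬¬¬¬y = 1 − 0.143 = 0.857
¬¬¬¬y → w = min(1, 1 − 0.857 + 0.310) = min(1, 0.453) = 0.453
(z ⊕ z) → (¬¬¬¬y → w) = min(1, 1 − 0.686 + 0.453) = min(1, 0.767) = 0.767
¬x = 1 − 0.264 = 0.736
((z ⊕ z) → (¬¬¬¬y → w)) ⊕ ¬x = min(1, 0.767 + 0.736) = min(1, 1.503) = 1.000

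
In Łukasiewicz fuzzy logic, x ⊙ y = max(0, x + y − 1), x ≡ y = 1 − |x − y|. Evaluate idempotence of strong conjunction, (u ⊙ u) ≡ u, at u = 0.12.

0.88

u ⊙ u = max(0, 0.12 + 0.12 − 1) = max(0, -0.76) = 0.00
(u ⊙ u) ≡ u = 1 − |0.00 − 0.12| = 1 − 0.12 = 0.88
(The value 0.88 < 1 shows this instance is not satisfied; fails in Ł∞ since a ⊗ a = max(0, 2a−1) ≠ a in general.)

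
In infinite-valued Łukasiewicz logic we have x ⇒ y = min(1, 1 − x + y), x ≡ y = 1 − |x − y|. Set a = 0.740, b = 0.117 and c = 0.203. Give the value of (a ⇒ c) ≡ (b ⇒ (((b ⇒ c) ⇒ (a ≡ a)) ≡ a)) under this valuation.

0.463

a ⇒ c = min(1, 1 − 0.740 + 0.203) = min(1, 0.463) = 0.463
b ⇒ c = min(1, 1 − 0.117 + 0.203) = min(1, 1.086) = 1.000
a ≡ a = 1 − |0.740 − 0.740| = 1 − 0.000 = 1.000
(b ⇒ c) ⇒ (a ≡ a) = min(1, 1 − 1.000 + 1.000) = min(1, 1.000) = 1.000
((b ⇒ c) ⇒ (a ≡ a)) ≡ a = 1 − |1.000 − 0.740| = 1 − 0.260 = 0.740
b ⇒ (((b ⇒ c) ⇒ (a ≡ a)) ≡ a) = min(1, 1 − 0.117 + 0.740) = min(1, 1.623) = 1.000
(a ⇒ c) ≡ (b ⇒ (((b ⇒ c) ⇒ (a ≡ a)) ≡ a)) = 1 − |0.463 − 1.000| = 1 − 0.537 = 0.463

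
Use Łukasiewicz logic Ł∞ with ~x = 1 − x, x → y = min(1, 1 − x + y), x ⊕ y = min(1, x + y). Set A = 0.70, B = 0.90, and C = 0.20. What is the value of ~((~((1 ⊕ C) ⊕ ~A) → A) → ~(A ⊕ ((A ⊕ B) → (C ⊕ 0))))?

1 ⊕ C = min(1, 1.00 + 0.20) = min(1, 1.20) = 1.00
~A = 1 − 0.70 = 0.30
(1 ⊕ C) ⊕ ~A = min(1, 1.00 + 0.30) = min(1, 1.30) = 1.00
~((1 ⊕ C) ⊕ ~A) = 1 − 1.00 = 0.00
~((1 ⊕ C) ⊕ ~A) → A = min(1, 1 − 0.00 + 0.70) = min(1, 1.70) = 1.00
A ⊕ B = min(1, 0.70 + 0.90) = min(1, 1.60) = 1.00
C ⊕ 0 = min(1, 0.20 + 0.00) = min(1, 0.20) = 0.20
(A ⊕ B) → (C ⊕ 0) = min(1, 1 − 1.00 + 0.20) = min(1, 0.20) = 0.20
A ⊕ ((A ⊕ B) → (C ⊕ 0)) = min(1, 0.70 + 0.20) = min(1, 0.90) = 0.90
~(A ⊕ ((A ⊕ B) → (C ⊕ 0))) = 1 − 0.90 = 0.10
(~((1 ⊕ C) ⊕ ~A) → A) → ~(A ⊕ ((A ⊕ B) → (C ⊕ 0))) = min(1, 1 − 1.00 + 0.10) = min(1, 0.10) = 0.10
~((~((1 ⊕ C) ⊕ ~A) → A) → ~(A ⊕ ((A ⊕ B) → (C ⊕ 0)))) = 1 − 0.10 = 0.90

0.90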